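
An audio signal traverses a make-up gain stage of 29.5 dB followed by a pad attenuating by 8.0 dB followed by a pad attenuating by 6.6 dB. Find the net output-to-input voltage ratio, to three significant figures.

5.56

Net gain = 29.5 + (−8.0) + (−6.6) = 14.9 dB.
Voltage ratio = 10^(14.9/20) = 5.56.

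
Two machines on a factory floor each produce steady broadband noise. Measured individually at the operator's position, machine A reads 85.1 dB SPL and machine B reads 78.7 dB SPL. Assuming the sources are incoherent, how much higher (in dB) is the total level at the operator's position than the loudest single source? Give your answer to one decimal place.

0.9 dB

Uncorrelated sources add in intensity (power), not in dB.
L_total = 10·log₁₀(10^(85.1/10) + 10^(78.7/10)) = 86.00 dB SPL.
Excess over the loudest (85.1 dB): 86.00 − 85.1 = 0.9 dB.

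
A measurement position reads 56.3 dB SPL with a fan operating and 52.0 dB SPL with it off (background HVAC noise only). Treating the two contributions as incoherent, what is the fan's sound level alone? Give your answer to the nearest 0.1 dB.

54.3 dB SPL

Remove the background by subtracting linear intensities:
L_src = 10·log₁₀(10^(56.3/10) − 10^(52.0/10)) = 10·log₁₀(268100) = 54.3 dB SPL.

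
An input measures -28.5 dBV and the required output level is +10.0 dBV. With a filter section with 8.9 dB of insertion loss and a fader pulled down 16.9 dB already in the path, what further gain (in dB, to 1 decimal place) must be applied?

64.3 dB

The required make-up gain is the shortfall in the dB sum.
G = +10.0 − (-28.5) + 8.9 + 16.9 = 64.3 dB.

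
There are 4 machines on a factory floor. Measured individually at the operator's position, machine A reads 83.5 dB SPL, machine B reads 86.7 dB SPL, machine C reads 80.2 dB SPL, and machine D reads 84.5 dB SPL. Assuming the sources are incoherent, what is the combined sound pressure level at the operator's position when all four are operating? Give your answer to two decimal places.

Incoherent sources sum as intensities:
L_total = 10·log₁₀(10^(83.5/10) + 10^(86.7/10) + 10^(80.2/10) + 10^(84.5/10)) = 10·log₁₀(1078000000) = 90.33 dB SPL.

90.33 dB SPL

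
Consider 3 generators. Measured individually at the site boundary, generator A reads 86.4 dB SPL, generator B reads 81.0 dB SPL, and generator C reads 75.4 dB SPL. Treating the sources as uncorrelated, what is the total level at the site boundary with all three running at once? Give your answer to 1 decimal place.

Uncorrelated sources add in intensity (power), not in dB.
L_total = 10·log₁₀(10^(86.4/10) + 10^(81.0/10) + 10^(75.4/10)) = 10·log₁₀(597100000) = 87.8 dB SPL.

87.8 dB SPL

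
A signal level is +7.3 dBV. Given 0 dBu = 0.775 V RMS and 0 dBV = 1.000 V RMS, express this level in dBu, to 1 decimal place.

The offset between the scales is 20·log₁₀(0.775/1.000) = −2.214 dB.
So dBu = +7.3 + 2.214 = +9.5 dBu.

+9.5 dBu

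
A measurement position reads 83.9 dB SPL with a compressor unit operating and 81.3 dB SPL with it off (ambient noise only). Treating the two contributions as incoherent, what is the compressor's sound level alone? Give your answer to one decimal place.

Background correction is a power subtraction:
L_src = 10·log₁₀(10^(83.9/10) − 10^(81.3/10)) = 10·log₁₀(110600000) = 80.4 dB SPL.

80.4 dB SPL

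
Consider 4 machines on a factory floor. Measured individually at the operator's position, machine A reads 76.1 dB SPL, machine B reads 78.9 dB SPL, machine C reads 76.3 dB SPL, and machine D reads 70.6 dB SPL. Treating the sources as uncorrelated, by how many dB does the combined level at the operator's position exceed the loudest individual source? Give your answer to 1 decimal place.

3.5 dB

Uncorrelated sources add in intensity (power), not in dB.
L_total = 10·log₁₀(10^(76.1/10) + 10^(78.9/10) + 10^(76.3/10) + 10^(70.6/10)) = 82.37 dB SPL.
Excess over the loudest (78.9 dB): 82.37 − 78.9 = 3.5 dB.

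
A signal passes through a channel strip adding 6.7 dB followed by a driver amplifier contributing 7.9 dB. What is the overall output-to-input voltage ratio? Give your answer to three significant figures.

Net gain = 6.7 + 7.9 = 14.6 dB.
Voltage ratio = 10^(14.6/20) = 5.37.

5.37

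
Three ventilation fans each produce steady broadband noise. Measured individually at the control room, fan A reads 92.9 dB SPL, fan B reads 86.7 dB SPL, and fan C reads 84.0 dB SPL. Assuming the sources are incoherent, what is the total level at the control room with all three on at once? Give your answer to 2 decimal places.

Add the sources as powers (linear), then convert back to dB:
L_total = 10·log₁₀(10^(92.9/10) + 10^(86.7/10) + 10^(84.0/10)) = 10·log₁₀(2669000000) = 94.26 dB SPL.

94.26 dB SPL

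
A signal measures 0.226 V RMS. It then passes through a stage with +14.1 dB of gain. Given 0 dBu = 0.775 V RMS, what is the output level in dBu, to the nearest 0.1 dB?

+3.4 dBu

Input level: 20·log₁₀(0.226/0.775) = -10.70 dBu.
Output: -10.70 + 14.1 = +3.4 dBu.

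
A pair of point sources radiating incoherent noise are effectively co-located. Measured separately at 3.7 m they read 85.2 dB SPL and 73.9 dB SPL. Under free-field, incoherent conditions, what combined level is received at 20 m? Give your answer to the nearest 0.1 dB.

70.9 dB SPL

Combined at 3.7 m: 10·log₁₀(10^(85.2/10)+10^(73.9/10)) = 85.51 dB SPL.
Then apply −20·log₁₀(20/3.7) = -14.66 dB → 70.9 dB SPL.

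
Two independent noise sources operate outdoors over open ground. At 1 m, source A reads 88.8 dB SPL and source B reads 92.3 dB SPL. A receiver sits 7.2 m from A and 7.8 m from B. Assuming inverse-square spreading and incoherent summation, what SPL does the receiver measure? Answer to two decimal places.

At the listener: L_A = 88.8 − 20·log₁₀(7.2) = 71.653 dB; L_B = 92.3 − 20·log₁₀(7.8) = 74.458 dB.
Combined: 10·log₁₀(10^(71.653/10)+10^(74.458/10)) = 76.29 dB SPL.

76.29 dB SPL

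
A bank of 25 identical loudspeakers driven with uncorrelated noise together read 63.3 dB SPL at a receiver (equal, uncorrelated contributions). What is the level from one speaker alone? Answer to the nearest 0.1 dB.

49.3 dB SPL

25 equal incoherent sources add 10·log₁₀(25) = 13.98 dB over one source.
L_one = 63.3 − 13.98 = 49.3 dB SPL.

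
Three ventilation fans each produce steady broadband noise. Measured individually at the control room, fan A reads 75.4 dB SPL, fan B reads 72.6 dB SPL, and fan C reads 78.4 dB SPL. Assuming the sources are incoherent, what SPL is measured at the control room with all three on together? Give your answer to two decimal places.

80.87 dB SPL

Add the sources as powers (linear), then convert back to dB:
L_total = 10·log₁₀(10^(75.4/10) + 10^(72.6/10) + 10^(78.4/10)) = 10·log₁₀(122100000) = 80.87 dB SPL.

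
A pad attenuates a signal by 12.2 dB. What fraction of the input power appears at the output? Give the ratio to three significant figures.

Power ratio = 10^(dB/10).
10^(-12.2/10) = 10^(-1.220) = 0.0603.

0.0603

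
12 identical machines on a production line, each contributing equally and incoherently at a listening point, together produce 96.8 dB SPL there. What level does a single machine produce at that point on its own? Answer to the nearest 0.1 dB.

12 equal incoherent sources add 10·log₁₀(12) = 10.79 dB over one source.
L_one = 96.8 − 10.79 = 86.0 dB SPL.

86.0 dB SPL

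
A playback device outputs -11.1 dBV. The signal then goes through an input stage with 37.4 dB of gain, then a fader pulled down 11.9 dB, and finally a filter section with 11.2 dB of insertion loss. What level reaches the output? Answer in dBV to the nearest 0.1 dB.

+3.2 dBV

In dB, series stages simply add:
-11.1 + 37.4 − 11.9 − 11.2 = +3.2 dBV.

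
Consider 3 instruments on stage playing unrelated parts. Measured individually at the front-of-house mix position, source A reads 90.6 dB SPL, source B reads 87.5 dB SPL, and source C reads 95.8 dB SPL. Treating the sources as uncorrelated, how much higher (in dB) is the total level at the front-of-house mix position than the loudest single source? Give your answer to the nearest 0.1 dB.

Incoherent sources sum as intensities:
L_total = 10·log₁₀(10^(90.6/10) + 10^(87.5/10) + 10^(95.8/10)) = 97.41 dB SPL.
Excess over the loudest (95.8 dB): 97.41 − 95.8 = 1.6 dB.

1.6 dB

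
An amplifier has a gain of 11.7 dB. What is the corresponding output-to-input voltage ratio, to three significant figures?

Voltage ratio = 10^(dB/20).
10^(11.7/20) = 10^(0.5850) = 3.85.

3.85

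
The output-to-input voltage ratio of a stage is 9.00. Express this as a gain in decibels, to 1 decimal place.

19.1 dB

Voltage is an amplitude quantity, so gain = 20·log₁₀(V_out/V_in).
20·log₁₀(9.00) = 19.1 dB.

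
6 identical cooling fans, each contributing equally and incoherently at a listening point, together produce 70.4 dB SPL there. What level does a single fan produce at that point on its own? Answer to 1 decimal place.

62.6 dB SPL

6 equal incoherent sources add 10·log₁₀(6) = 7.78 dB over one source.
L_one = 70.4 − 7.78 = 62.6 dB SPL.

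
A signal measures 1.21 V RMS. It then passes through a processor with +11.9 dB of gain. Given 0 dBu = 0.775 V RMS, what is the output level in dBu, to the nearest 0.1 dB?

Input level: 20·log₁₀(1.21/0.775) = 3.87 dBu.
Output: 3.87 + 11.9 = +15.8 dBu.

+15.8 dBu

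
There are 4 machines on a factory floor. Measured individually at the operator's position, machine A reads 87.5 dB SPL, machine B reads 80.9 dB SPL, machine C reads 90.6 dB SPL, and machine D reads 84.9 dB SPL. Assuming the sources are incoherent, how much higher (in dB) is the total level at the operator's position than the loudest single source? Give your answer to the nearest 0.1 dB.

2.7 dB

Incoherent sources sum as intensities:
L_total = 10·log₁₀(10^(87.5/10) + 10^(80.9/10) + 10^(90.6/10) + 10^(84.9/10)) = 93.31 dB SPL.
Excess over the loudest (90.6 dB): 93.31 − 90.6 = 2.7 dB.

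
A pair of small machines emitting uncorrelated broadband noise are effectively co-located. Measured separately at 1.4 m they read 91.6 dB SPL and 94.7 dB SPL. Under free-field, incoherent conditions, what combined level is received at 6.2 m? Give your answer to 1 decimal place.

83.5 dB SPL

Combined at 1.4 m: 10·log₁₀(10^(91.6/10)+10^(94.7/10)) = 96.43 dB SPL.
Then apply −20·log₁₀(6.2/1.4) = -12.93 dB → 83.5 dB SPL.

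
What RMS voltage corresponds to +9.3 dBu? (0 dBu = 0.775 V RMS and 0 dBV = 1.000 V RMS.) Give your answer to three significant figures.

V = 0.775 V × 10^(+9.3/20).
= 0.775 × 2.917 = 2.26 V.

2.26 V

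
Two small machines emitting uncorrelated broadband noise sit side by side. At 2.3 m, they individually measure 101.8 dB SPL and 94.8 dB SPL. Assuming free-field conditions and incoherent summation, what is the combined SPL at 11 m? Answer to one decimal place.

89.0 dB SPL

Combined at 2.3 m: 10·log₁₀(10^(101.8/10)+10^(94.8/10)) = 102.59 dB SPL.
Then apply −20·log₁₀(11/2.3) = -13.59 dB → 89.0 dB SPL.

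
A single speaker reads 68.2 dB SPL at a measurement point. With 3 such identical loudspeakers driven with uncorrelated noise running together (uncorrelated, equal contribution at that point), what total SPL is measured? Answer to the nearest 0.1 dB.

73.0 dB SPL

3 equal incoherent sources raise the level by 10·log₁₀(3) = 4.77 dB.
L_total = 68.2 + 4.77 = 73.0 dB SPL.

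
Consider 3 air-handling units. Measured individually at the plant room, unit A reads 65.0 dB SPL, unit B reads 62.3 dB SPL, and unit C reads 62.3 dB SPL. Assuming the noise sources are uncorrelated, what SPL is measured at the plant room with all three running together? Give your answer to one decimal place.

Add the sources as powers (linear), then convert back to dB:
L_total = 10·log₁₀(10^(65.0/10) + 10^(62.3/10) + 10^(62.3/10)) = 10·log₁₀(6559000) = 68.2 dB SPL.

68.2 dB SPL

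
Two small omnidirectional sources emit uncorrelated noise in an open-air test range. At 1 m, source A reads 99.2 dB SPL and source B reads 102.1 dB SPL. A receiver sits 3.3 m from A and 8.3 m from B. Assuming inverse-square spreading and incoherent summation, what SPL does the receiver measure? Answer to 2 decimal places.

At the listener: L_A = 99.2 − 20·log₁₀(3.3) = 88.830 dB; L_B = 102.1 − 20·log₁₀(8.3) = 83.718 dB.
Combined: 10·log₁₀(10^(88.830/10)+10^(83.718/10)) = 90.00 dB SPL.

90.00 dB SPL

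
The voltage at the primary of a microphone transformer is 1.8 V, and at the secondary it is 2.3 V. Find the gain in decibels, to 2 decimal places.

Voltage ratio → dB uses the 20·log₁₀ form:
20·log₁₀(2.3/1.8) = 20·log₁₀(1.278) = 2.13 dB.

2.13 dB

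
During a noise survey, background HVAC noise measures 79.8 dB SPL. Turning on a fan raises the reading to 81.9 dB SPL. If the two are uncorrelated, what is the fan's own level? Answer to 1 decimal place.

Background correction is a power subtraction:
L_src = 10·log₁₀(10^(81.9/10) − 10^(79.8/10)) = 10·log₁₀(59380000) = 77.7 dB SPL.

77.7 dB SPL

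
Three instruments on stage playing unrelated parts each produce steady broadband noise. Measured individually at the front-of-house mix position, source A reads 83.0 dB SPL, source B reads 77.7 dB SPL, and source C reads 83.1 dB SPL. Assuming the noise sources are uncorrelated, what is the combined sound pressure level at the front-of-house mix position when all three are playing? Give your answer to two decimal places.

86.65 dB SPL

Add the sources as powers (linear), then convert back to dB:
L_total = 10·log₁₀(10^(83.0/10) + 10^(77.7/10) + 10^(83.1/10)) = 10·log₁₀(462600000) = 86.65 dB SPL.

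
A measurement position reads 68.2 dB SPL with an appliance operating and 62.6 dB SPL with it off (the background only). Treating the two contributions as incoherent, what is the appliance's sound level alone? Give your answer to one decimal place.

Background correction is a power subtraction:
L_src = 10·log₁₀(10^(68.2/10) − 10^(62.6/10)) = 10·log₁₀(4787000) = 66.8 dB SPL.

66.8 dB SPL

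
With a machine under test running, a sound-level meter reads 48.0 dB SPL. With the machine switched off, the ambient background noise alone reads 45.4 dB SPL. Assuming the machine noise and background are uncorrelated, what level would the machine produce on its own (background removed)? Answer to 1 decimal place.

Remove the background by subtracting linear intensities:
L_src = 10·log₁₀(10^(48.0/10) − 10^(45.4/10)) = 10·log₁₀(28420) = 44.5 dB SPL.

44.5 dB SPL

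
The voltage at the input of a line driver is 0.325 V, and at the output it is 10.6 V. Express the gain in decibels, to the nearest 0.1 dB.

Voltage is an amplitude quantity, so gain = 20·log₁₀(V_out/V_in).
20·log₁₀(10.6/0.325) = 20·log₁₀(32.62) = 30.3 dB.

30.3 dB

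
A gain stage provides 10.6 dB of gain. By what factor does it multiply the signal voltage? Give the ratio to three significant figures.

Voltage ratio = 10^(dB/20).
10^(10.6/20) = 10^(0.5300) = 3.39.

3.39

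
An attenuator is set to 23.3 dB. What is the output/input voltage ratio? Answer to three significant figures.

0.0684

Voltage ratio = 10^(dB/20).
10^(-23.3/20) = 10^(-1.165) = 0.0684.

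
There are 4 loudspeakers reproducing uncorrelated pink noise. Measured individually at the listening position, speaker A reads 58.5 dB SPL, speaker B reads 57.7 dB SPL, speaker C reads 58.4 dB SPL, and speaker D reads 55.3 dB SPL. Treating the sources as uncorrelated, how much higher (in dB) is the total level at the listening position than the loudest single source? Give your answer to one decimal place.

5.2 dB

Incoherent sources sum as intensities:
L_total = 10·log₁₀(10^(58.5/10) + 10^(57.7/10) + 10^(58.4/10) + 10^(55.3/10)) = 63.67 dB SPL.
Excess over the loudest (58.5 dB): 63.67 − 58.5 = 5.2 dB.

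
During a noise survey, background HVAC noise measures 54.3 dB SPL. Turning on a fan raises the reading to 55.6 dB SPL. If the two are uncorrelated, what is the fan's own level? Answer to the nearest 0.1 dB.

Subtract intensities: L_src = 10·log₁₀(10^(L_total/10) − 10^(L_bg/10)).
L_src = 10·log₁₀(10^(55.6/10) − 10^(54.3/10)) = 10·log₁₀(93920) = 49.7 dB SPL.

49.7 dB SPL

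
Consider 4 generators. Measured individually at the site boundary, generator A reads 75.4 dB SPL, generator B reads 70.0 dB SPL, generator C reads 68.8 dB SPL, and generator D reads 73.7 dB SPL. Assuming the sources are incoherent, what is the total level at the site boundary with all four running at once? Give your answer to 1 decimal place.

Incoherent sources sum as intensities:
L_total = 10·log₁₀(10^(75.4/10) + 10^(70.0/10) + 10^(68.8/10) + 10^(73.7/10)) = 10·log₁₀(75700000) = 78.8 dB SPL.

78.8 dB SPL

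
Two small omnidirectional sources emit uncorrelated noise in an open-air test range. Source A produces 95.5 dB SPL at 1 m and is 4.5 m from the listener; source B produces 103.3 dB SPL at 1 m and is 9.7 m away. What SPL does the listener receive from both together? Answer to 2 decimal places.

86.05 dB SPL

At the listener: L_A = 95.5 − 20·log₁₀(4.5) = 82.436 dB; L_B = 103.3 − 20·log₁₀(9.7) = 83.565 dB.
Combined: 10·log₁₀(10^(82.436/10)+10^(83.565/10)) = 86.05 dB SPL.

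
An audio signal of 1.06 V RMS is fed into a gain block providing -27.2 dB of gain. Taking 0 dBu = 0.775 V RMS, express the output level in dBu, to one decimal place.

-24.5 dBu

Input level: 20·log₁₀(1.06/0.775) = 2.72 dBu.
Output: 2.72 − 27.2 = -24.5 dBu.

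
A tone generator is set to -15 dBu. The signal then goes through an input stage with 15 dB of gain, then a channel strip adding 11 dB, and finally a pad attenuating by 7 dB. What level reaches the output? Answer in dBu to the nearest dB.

+4 dBu

In dB, series stages simply add:
-15 + 15 + 11 − 7 = +4 dBu.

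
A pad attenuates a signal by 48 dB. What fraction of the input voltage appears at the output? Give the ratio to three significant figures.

0.00398

Voltage ratio = 10^(dB/20).
10^(-48/20) = 10^(-2.400) = 0.00398.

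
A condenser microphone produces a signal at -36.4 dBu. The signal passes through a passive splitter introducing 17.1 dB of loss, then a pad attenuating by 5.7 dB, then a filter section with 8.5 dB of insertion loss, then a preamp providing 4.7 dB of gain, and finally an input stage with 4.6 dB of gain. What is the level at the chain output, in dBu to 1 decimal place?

-58.4 dBu

Gain stages sum in dB:
-36.4 − 17.1 − 5.7 − 8.5 + 4.7 + 4.6 = -58.4 dBu.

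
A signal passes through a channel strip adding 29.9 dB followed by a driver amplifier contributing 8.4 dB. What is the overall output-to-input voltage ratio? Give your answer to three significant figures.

82.2

Net gain = 29.9 + 8.4 = 38.3 dB.
Voltage ratio = 10^(38.3/20) = 82.2.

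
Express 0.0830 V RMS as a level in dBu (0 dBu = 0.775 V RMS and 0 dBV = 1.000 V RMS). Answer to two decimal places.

-19.40 dBu

dBu = 20·log₁₀(V / 0.775 V).
20·log₁₀(0.0830/0.775) = -19.40 dBu.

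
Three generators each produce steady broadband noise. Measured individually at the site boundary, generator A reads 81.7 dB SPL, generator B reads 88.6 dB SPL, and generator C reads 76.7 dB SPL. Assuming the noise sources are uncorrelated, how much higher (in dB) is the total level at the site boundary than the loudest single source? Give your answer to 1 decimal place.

Incoherent sources sum as intensities:
L_total = 10·log₁₀(10^(81.7/10) + 10^(88.6/10) + 10^(76.7/10)) = 89.63 dB SPL.
Excess over the loudest (88.6 dB): 89.63 − 88.6 = 1.0 dB.

1.0 dB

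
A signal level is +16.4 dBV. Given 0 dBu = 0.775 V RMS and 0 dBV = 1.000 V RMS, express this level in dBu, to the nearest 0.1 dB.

The offset between the scales is 20·log₁₀(0.775/1.000) = −2.214 dB.
So dBu = +16.4 + 2.214 = +18.6 dBu.

+18.6 dBu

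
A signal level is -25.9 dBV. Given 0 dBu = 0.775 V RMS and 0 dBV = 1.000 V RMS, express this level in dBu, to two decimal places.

The offset between the scales is 20·log₁₀(0.775/1.000) = −2.214 dB.
So dBu = -25.9 + 2.214 = -23.69 dBu.

-23.69 dBu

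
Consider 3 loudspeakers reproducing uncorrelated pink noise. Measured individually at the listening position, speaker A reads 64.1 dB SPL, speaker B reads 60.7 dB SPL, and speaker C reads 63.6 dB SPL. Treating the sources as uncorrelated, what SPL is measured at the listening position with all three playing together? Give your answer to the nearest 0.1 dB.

67.8 dB SPL

Uncorrelated sources add in intensity (power), not in dB.
L_total = 10·log₁₀(10^(64.1/10) + 10^(60.7/10) + 10^(63.6/10)) = 10·log₁₀(6036000) = 67.8 dB SPL.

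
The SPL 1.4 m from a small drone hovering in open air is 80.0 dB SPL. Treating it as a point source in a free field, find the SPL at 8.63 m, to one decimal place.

64.2 dB SPL

Free-field point source: level drops by 20·log₁₀ of the distance ratio.
ΔL = −20·log₁₀(8.63/1.4) = -15.80 dB, so L₂ = 80.0 + (-15.80) = 64.2 dB SPL.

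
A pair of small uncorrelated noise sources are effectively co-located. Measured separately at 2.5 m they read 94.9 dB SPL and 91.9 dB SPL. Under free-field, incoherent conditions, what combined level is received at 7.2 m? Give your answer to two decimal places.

Combined at 2.5 m: 10·log₁₀(10^(94.9/10)+10^(91.9/10)) = 96.664 dB SPL.
Then apply −20·log₁₀(7.2/2.5) = -9.188 dB → 87.48 dB SPL.

87.48 dB SPL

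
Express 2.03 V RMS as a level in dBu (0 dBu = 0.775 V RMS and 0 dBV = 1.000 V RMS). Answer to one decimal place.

dBu = 20·log₁₀(V / 0.775 V).
20·log₁₀(2.03/0.775) = +8.4 dBu.

+8.4 dBu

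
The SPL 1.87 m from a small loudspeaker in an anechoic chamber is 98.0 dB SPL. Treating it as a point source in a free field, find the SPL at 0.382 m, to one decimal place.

111.8 dB SPL

Free-field point source: level drops by 20·log₁₀ of the distance ratio.
ΔL = −20·log₁₀(0.382/1.87) = 13.80 dB, so L₂ = 98.0 + (13.80) = 111.8 dB SPL.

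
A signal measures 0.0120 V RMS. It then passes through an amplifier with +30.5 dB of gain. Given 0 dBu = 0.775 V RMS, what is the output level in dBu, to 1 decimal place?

-5.7 dBu

Input level: 20·log₁₀(0.0120/0.775) = -36.20 dBu.
Output: -36.20 + 30.5 = -5.7 dBu.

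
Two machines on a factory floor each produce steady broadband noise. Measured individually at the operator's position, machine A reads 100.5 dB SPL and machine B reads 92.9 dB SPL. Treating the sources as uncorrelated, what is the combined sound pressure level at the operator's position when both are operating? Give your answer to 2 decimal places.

101.20 dB SPL

Incoherent sources sum as intensities:
L_total = 10·log₁₀(10^(100.5/10) + 10^(92.9/10)) = 10·log₁₀(13170000000) = 101.20 dB SPL.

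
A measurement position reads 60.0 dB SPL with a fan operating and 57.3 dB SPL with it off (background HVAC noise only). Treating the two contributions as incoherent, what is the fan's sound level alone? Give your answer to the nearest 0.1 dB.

56.7 dB SPL

Subtract intensities: L_src = 10·log₁₀(10^(L_total/10) − 10^(L_bg/10)).
L_src = 10·log₁₀(10^(60.0/10) − 10^(57.3/10)) = 10·log₁₀(463000) = 56.7 dB SPL.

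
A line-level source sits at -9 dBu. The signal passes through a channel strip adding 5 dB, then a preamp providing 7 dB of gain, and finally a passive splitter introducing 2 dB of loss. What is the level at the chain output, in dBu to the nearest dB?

Cascaded gains and losses add directly in dB.
-9 + 5 + 7 − 2 = +1 dBu.

+1 dBu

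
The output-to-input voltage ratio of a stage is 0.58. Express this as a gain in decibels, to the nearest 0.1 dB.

-4.7 dB

Voltage ratio → dB uses the 20·log₁₀ form:
20·log₁₀(0.58) = -4.7 dB.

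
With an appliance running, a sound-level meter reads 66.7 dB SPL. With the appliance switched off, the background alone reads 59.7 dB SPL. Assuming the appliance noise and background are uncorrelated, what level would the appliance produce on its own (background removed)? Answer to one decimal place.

65.7 dB SPL

Subtract intensities: L_src = 10·log₁₀(10^(L_total/10) − 10^(L_bg/10)).
L_src = 10·log₁₀(10^(66.7/10) − 10^(59.7/10)) = 10·log₁₀(3744000) = 65.7 dB SPL.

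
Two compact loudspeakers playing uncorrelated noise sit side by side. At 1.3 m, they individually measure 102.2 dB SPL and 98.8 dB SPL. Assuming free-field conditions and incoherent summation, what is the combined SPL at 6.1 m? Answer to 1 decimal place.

90.4 dB SPL

Combined at 1.3 m: 10·log₁₀(10^(102.2/10)+10^(98.8/10)) = 103.83 dB SPL.
Then apply −20·log₁₀(6.1/1.3) = -13.43 dB → 90.4 dB SPL.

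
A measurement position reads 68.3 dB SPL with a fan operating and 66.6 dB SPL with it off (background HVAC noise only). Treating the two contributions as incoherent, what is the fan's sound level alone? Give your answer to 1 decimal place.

63.4 dB SPL

Subtract intensities: L_src = 10·log₁₀(10^(L_total/10) − 10^(L_bg/10)).
L_src = 10·log₁₀(10^(68.3/10) − 10^(66.6/10)) = 10·log₁₀(2190000) = 63.4 dB SPL.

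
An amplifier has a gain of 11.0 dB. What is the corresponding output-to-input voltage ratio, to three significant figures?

Voltage ratio = 10^(dB/20).
10^(11.0/20) = 10^(0.5500) = 3.55.

3.55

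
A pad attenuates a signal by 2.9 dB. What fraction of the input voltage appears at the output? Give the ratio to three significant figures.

0.716

Voltage ratio = 10^(dB/20).
10^(-2.9/20) = 10^(-0.1450) = 0.716.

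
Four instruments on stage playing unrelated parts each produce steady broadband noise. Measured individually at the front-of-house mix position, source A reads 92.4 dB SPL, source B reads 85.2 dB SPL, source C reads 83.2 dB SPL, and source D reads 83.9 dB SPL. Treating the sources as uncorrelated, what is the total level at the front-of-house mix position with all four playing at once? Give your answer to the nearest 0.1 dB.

94.0 dB SPL

Incoherent sources sum as intensities:
L_total = 10·log₁₀(10^(92.4/10) + 10^(85.2/10) + 10^(83.2/10) + 10^(83.9/10)) = 10·log₁₀(2523000000) = 94.0 dB SPL.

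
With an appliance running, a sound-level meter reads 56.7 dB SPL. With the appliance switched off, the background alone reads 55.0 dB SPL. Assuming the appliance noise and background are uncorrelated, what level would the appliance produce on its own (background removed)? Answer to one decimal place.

51.8 dB SPL

Remove the background by subtracting linear intensities:
L_src = 10·log₁₀(10^(56.7/10) − 10^(55.0/10)) = 10·log₁₀(151500) = 51.8 dB SPL.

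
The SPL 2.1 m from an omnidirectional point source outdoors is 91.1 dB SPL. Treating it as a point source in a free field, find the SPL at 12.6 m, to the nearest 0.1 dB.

For a point source in a free field, ΔL = −20·log₁₀(d₂/d₁).
ΔL = −20·log₁₀(12.6/2.1) = -15.56 dB, so L₂ = 91.1 + (-15.56) = 75.5 dB SPL.

75.5 dB SPL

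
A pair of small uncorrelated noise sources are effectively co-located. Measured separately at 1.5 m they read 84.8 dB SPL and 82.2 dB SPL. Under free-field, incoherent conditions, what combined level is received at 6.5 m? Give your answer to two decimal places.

73.97 dB SPL

Combined at 1.5 m: 10·log₁₀(10^(84.8/10)+10^(82.2/10)) = 86.702 dB SPL.
Then apply −20·log₁₀(6.5/1.5) = -12.736 dB → 73.97 dB SPL.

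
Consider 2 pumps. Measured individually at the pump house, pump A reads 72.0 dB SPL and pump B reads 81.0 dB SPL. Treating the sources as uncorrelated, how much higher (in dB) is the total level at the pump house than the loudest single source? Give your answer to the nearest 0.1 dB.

0.5 dB

Uncorrelated sources add in intensity (power), not in dB.
L_total = 10·log₁₀(10^(72.0/10) + 10^(81.0/10)) = 81.51 dB SPL.
Excess over the loudest (81.0 dB): 81.51 − 81.0 = 0.5 dB.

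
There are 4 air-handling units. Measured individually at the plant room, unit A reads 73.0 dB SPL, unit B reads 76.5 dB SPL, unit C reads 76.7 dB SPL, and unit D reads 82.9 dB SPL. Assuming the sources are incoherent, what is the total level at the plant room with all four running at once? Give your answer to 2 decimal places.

84.86 dB SPL

Add the sources as powers (linear), then convert back to dB:
L_total = 10·log₁₀(10^(73.0/10) + 10^(76.5/10) + 10^(76.7/10) + 10^(82.9/10)) = 10·log₁₀(306400000) = 84.86 dB SPL.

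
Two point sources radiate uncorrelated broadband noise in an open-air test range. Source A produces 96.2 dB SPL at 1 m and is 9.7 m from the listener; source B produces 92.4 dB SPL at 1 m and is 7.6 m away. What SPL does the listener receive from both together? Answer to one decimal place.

At the listener: L_A = 96.2 − 20·log₁₀(9.7) = 76.46 dB; L_B = 92.4 − 20·log₁₀(7.6) = 74.78 dB.
Combined: 10·log₁₀(10^(76.46/10)+10^(74.78/10)) = 78.7 dB SPL.

78.7 dB SPL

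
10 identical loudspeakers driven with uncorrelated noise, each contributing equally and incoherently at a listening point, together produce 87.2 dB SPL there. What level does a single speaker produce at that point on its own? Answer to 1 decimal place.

10 equal incoherent sources add 10·log₁₀(10) = 10.00 dB over one source.
L_one = 87.2 − 10.00 = 77.2 dB SPL.

77.2 dB SPL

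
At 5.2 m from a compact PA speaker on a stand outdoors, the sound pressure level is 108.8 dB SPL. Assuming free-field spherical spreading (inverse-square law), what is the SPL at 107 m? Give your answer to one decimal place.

For a point source in a free field, ΔL = −20·log₁₀(d₂/d₁).
ΔL = −20·log₁₀(107/5.2) = -26.27 dB, so L₂ = 108.8 + (-26.27) = 82.5 dB SPL.

82.5 dB SPL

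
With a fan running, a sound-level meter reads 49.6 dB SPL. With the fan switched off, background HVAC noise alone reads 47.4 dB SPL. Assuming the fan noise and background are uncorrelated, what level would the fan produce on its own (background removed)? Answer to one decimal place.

Remove the background by subtracting linear intensities:
L_src = 10·log₁₀(10^(49.6/10) − 10^(47.4/10)) = 10·log₁₀(36250) = 45.6 dB SPL.

45.6 dB SPL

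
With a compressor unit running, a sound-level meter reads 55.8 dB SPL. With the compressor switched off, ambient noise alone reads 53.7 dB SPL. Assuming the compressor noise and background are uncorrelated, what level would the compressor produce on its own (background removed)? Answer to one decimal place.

Remove the background by subtracting linear intensities:
L_src = 10·log₁₀(10^(55.8/10) − 10^(53.7/10)) = 10·log₁₀(145800) = 51.6 dB SPL.

51.6 dB SPL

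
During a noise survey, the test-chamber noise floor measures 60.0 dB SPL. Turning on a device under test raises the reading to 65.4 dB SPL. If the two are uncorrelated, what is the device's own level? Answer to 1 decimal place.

Background correction is a power subtraction:
L_src = 10·log₁₀(10^(65.4/10) − 10^(60.0/10)) = 10·log₁₀(2467000) = 63.9 dB SPL.

63.9 dB SPL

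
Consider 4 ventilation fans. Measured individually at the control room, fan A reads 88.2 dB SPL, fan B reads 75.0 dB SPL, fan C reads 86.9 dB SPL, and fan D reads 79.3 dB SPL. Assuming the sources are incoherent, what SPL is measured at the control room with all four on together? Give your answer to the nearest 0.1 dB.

91.0 dB SPL

Add the sources as powers (linear), then convert back to dB:
L_total = 10·log₁₀(10^(88.2/10) + 10^(75.0/10) + 10^(86.9/10) + 10^(79.3/10)) = 10·log₁₀(1267000000) = 91.0 dB SPL.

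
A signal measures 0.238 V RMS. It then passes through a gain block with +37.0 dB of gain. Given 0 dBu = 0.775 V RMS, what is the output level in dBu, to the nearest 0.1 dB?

+26.7 dBu

Input level: 20·log₁₀(0.238/0.775) = -10.25 dBu.
Output: -10.25 + 37.0 = +26.7 dBu.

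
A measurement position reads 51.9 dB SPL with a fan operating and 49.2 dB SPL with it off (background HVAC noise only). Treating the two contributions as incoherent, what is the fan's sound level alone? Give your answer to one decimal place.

48.6 dB SPL

Remove the background by subtracting linear intensities:
L_src = 10·log₁₀(10^(51.9/10) − 10^(49.2/10)) = 10·log₁₀(71710) = 48.6 dB SPL.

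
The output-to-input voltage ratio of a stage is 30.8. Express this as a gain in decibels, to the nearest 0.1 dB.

29.8 dB

Voltage ratio → dB uses the 20·log₁₀ form:
20·log₁₀(30.8) = 29.8 dB.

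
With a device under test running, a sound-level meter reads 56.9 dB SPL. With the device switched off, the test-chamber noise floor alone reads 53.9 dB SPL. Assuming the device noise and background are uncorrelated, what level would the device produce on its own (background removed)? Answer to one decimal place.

Subtract intensities: L_src = 10·log₁₀(10^(L_total/10) − 10^(L_bg/10)).
L_src = 10·log₁₀(10^(56.9/10) − 10^(53.9/10)) = 10·log₁₀(244300) = 53.9 dB SPL.

53.9 dB SPL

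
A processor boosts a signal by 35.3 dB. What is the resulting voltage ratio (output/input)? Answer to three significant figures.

Voltage ratio = 10^(dB/20).
10^(35.3/20) = 10^(1.765) = 58.2.

58.2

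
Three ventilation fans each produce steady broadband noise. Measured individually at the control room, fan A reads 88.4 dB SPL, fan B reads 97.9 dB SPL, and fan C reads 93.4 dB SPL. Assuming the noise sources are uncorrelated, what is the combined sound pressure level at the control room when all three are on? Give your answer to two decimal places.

Uncorrelated sources add in intensity (power), not in dB.
L_total = 10·log₁₀(10^(88.4/10) + 10^(97.9/10) + 10^(93.4/10)) = 10·log₁₀(9046000000) = 99.56 dB SPL.

99.56 dB SPL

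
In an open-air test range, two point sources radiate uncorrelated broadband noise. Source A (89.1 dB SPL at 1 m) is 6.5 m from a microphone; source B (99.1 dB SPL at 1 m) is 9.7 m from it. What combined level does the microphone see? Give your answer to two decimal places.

80.24 dB SPL

At the listener: L_A = 89.1 − 20·log₁₀(6.5) = 72.842 dB; L_B = 99.1 − 20·log₁₀(9.7) = 79.365 dB.
Combined: 10·log₁₀(10^(72.842/10)+10^(79.365/10)) = 80.24 dB SPL.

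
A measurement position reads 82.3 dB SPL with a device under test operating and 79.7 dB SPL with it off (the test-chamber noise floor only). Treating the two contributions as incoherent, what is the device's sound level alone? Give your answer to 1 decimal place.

Subtract intensities: L_src = 10·log₁₀(10^(L_total/10) − 10^(L_bg/10)).
L_src = 10·log₁₀(10^(82.3/10) − 10^(79.7/10)) = 10·log₁₀(76500000) = 78.8 dB SPL.

78.8 dB SPL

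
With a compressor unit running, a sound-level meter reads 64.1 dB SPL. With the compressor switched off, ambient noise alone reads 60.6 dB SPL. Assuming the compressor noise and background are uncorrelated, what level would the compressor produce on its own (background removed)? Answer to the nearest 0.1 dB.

61.5 dB SPL

Background correction is a power subtraction:
L_src = 10·log₁₀(10^(64.1/10) − 10^(60.6/10)) = 10·log₁₀(1422000) = 61.5 dB SPL.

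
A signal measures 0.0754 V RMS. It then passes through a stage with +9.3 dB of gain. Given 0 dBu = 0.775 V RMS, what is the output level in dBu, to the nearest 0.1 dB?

Input level: 20·log₁₀(0.0754/0.775) = -20.24 dBu.
Output: -20.24 + 9.3 = -10.9 dBu.

-10.9 dBu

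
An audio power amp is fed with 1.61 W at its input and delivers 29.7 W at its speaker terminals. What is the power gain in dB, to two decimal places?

12.66 dB

Power ratio → dB uses the 10·log₁₀ form:
10·log₁₀(29.7/1.61) = 10·log₁₀(18.45) = 12.66 dB.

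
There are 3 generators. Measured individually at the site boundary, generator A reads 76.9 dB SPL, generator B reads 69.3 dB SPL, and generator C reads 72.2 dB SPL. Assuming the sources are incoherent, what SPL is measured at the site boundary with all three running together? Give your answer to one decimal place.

78.7 dB SPL

Uncorrelated sources add in intensity (power), not in dB.
L_total = 10·log₁₀(10^(76.9/10) + 10^(69.3/10) + 10^(72.2/10)) = 10·log₁₀(74090000) = 78.7 dB SPL.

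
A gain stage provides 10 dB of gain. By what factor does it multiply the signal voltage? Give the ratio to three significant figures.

Voltage ratio = 10^(dB/20).
10^(10/20) = 10^(0.5000) = 3.16.

3.16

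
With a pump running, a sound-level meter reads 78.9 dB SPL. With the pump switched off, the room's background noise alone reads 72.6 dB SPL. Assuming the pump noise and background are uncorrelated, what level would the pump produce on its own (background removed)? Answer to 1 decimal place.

Remove the background by subtracting linear intensities:
L_src = 10·log₁₀(10^(78.9/10) − 10^(72.6/10)) = 10·log₁₀(59430000) = 77.7 dB SPL.

77.7 dB SPL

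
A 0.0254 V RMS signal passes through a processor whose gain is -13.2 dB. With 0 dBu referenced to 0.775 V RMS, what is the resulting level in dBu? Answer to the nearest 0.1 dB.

-42.9 dBu

Input level: 20·log₁₀(0.0254/0.775) = -29.69 dBu.
Output: -29.69 − 13.2 = -42.9 dBu.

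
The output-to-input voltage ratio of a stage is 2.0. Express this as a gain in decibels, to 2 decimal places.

6.02 dB

For a voltage ratio, dB = 20·log₁₀(V₂/V₁).
20·log₁₀(2.0) = 6.02 dB.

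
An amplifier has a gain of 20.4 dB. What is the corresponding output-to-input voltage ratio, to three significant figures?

Voltage ratio = 10^(dB/20).
10^(20.4/20) = 10^(1.020) = 10.5.

10.5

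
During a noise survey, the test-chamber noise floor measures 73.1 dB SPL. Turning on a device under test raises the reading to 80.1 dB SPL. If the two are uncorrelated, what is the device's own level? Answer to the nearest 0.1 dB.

79.1 dB SPL

Remove the background by subtracting linear intensities:
L_src = 10·log₁₀(10^(80.1/10) − 10^(73.1/10)) = 10·log₁₀(81910000) = 79.1 dB SPL.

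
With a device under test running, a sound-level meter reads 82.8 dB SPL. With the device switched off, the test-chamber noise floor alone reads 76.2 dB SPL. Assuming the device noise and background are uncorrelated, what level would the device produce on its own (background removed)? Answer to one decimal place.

Subtract intensities: L_src = 10·log₁₀(10^(L_total/10) − 10^(L_bg/10)).
L_src = 10·log₁₀(10^(82.8/10) − 10^(76.2/10)) = 10·log₁₀(148900000) = 81.7 dB SPL.

81.7 dB SPL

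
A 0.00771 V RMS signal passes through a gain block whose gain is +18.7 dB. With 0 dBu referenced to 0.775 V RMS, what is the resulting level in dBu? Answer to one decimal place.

-21.3 dBu

Input level: 20·log₁₀(0.00771/0.775) = -40.04 dBu.
Output: -40.04 + 18.7 = -21.3 dBu.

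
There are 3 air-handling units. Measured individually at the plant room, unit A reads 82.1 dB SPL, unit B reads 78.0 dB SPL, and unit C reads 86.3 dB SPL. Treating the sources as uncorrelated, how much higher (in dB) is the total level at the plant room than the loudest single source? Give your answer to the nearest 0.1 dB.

Incoherent sources sum as intensities:
L_total = 10·log₁₀(10^(82.1/10) + 10^(78.0/10) + 10^(86.3/10)) = 88.14 dB SPL.
Excess over the loudest (86.3 dB): 88.14 − 86.3 = 1.8 dB.

1.8 dB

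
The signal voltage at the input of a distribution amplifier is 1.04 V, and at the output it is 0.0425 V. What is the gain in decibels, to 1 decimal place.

For a voltage ratio, dB = 20·log₁₀(V₂/V₁).
20·log₁₀(0.0425/1.04) = 20·log₁₀(0.04087) = -27.8 dB.

-27.8 dB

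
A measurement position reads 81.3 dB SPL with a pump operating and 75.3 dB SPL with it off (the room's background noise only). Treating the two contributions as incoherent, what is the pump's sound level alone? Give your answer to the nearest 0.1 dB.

Subtract intensities: L_src = 10·log₁₀(10^(L_total/10) − 10^(L_bg/10)).
L_src = 10·log₁₀(10^(81.3/10) − 10^(75.3/10)) = 10·log₁₀(101000000) = 80.0 dB SPL.

80.0 dB SPL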